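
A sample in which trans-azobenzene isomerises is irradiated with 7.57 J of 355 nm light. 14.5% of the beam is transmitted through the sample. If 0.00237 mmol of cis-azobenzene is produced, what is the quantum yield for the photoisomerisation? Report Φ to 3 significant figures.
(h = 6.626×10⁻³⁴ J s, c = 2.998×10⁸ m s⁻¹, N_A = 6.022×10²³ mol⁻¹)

Product: 0.00237 mmol = 2.37×10⁻⁶ mol.
Photon energy at 355 nm: hc/λ = (6.626×10⁻³⁴)(2.998×10⁸)/(355×10⁻⁹) = 5.596×10⁻¹⁹ J.
Photons incident: 7.57 / 5.596×10⁻¹⁹ = 1.353×10¹⁹, i.e. 1.353×10¹⁹/6.022×10²³ = 2.247×10⁻⁵ mol.
Fraction absorbed: 1 − 14.5/100 = 0.8550.
Photons absorbed: 0.8550 × 2.247×10⁻⁵ = 1.921×10⁻⁵ mol.
Φ = 2.37×10⁻⁶ mol / 1.921×10⁻⁵ mol photons = 0.123.

Φ = 0.123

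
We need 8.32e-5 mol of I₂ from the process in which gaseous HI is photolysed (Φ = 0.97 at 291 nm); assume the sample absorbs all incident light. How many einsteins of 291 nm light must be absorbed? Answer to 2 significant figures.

Photons that must be absorbed: 8.32e-5 / 0.97 = 8.577e-5 mol.

8.6e-5 einstein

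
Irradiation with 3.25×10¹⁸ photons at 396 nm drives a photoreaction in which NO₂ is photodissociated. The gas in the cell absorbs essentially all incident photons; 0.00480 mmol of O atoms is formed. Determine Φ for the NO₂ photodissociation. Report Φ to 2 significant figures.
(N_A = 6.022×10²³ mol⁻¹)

Φ = 0.89

Product: 0.00480 mmol = 4.80×10⁻⁶ mol.
Moles of photons: 3.25×10¹⁸ / 6.022×10²³ = 5.397×10⁻⁶ mol.
Φ = 4.80×10⁻⁶ mol / 5.397×10⁻⁶ mol photons = 0.89.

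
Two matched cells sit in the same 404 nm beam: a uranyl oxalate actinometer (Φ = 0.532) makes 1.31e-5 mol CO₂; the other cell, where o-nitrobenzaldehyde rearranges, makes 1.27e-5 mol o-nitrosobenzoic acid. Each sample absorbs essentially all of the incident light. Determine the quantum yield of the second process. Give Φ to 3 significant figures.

Photons absorbed by the actinometer: 1.31e-5 / 0.532 = 2.462e-5 mol.
Φ(unknown) = 1.27e-5 / 2.462e-5 = 0.516.

Φ = 0.516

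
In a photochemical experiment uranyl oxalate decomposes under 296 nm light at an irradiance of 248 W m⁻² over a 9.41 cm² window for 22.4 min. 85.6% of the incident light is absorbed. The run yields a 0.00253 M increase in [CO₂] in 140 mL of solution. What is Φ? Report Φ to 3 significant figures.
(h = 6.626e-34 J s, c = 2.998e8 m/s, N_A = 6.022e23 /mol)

Product: (0.00253 M)(0.14 L) = 3.542e-4 mol.
Photon energy at 296 nm: hc/λ = (6.626e-34)(2.998e8)/(296e-9) = 6.711e-19 J.
Energy delivered: (248 W m⁻²)(9.41e-4 m²)(1344 s) = 313.6 J.
Photons incident: 313.6 / 6.711e-19 = 4.673e20, i.e. 4.673e20/6.022e23 = 7.760e-4 mol.
Photons absorbed: 0.856 × 7.760e-4 = 6.643e-4 mol.
Φ = 3.542e-4 mol / 6.643e-4 mol photons = 0.533.

Φ = 0.533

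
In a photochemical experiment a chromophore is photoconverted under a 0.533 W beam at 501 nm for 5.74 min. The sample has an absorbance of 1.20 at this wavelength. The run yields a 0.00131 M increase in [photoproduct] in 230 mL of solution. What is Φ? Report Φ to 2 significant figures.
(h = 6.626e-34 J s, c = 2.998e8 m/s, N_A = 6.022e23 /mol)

Product: (0.00131 M)(0.23 L) = 3.013e-4 mol.
Photon energy at 501 nm: hc/λ = (6.626e-34)(2.998e8)/(501e-9) = 3.965e-19 J.
Energy delivered: (0.533 W)(344.4 s) = 183.6 J.
Photons incident: 183.6 / 3.965e-19 = 4.631e20, i.e. 4.631e20/6.022e23 = 7.690e-4 mol.
Fraction absorbed: 1 − 10^(−1.20) = 0.9369.
Photons absorbed: 0.9369 × 7.690e-4 = 7.205e-4 mol.
Φ = 3.013e-4 mol / 7.205e-4 mol photons = 0.42.

Φ = 0.42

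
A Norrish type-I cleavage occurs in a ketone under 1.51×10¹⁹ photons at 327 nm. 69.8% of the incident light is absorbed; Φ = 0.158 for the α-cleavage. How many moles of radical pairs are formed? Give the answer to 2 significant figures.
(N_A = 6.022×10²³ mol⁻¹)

Moles of photons: 1.51×10¹⁹ / 6.022×10²³ = 2.507×10⁻⁵ mol.
Photons absorbed: 0.698 × 2.507×10⁻⁵ = 1.750×10⁻⁵ mol.
Product: Φ × n_abs = 0.158 × 1.750×10⁻⁵ = 2.765×10⁻⁶ mol.

2.8×10⁻⁶ mol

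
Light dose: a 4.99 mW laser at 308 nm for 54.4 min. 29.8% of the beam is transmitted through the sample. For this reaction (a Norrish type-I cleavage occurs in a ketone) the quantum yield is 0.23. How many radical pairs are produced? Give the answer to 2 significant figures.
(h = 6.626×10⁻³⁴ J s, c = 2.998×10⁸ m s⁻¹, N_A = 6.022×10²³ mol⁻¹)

Photon energy at 308 nm: hc/λ = (6.626×10⁻³⁴)(2.998×10⁸)/(308×10⁻⁹) = 6.450×10⁻¹⁹ J.
Energy delivered: (4.99 mW)(3264 s) = 16.29 J.
Photons incident: 16.29 / 6.450×10⁻¹⁹ = 2.526×10¹⁹, i.e. 2.526×10¹⁹/6.022×10²³ = 4.195×10⁻⁵ mol.
Fraction absorbed: 1 − 29.8/100 = 0.7020.
Photons absorbed: 0.7020 × 4.195×10⁻⁵ = 2.945×10⁻⁵ mol.
Product: Φ × n_abs = 0.23 × 2.945×10⁻⁵ = 6.774×10⁻⁶ mol.
As a count: 6.774×10⁻⁶ × 6.022×10²³ = 4.1×10¹⁸.

4.1×10¹⁸ radical pairs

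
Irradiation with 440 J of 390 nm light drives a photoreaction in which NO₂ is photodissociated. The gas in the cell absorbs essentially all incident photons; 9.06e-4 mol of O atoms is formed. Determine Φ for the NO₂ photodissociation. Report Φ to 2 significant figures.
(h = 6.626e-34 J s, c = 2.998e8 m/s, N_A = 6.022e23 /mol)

Photon energy at 390 nm: hc/λ = (6.626e-34)(2.998e8)/(390e-9) = 5.094e-19 J.
Photons incident: 440 / 5.094e-19 = 8.638e20, i.e. 8.638e20/6.022e23 = 0.001434 mol.
Φ = 9.06e-4 mol / 0.001434 mol photons = 0.63.

Φ = 0.63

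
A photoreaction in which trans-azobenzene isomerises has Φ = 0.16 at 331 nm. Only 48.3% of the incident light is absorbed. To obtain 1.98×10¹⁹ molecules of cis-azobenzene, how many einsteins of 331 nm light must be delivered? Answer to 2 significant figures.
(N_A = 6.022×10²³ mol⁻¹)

Product: 1.98×10¹⁹ / 6.022×10²³ = 3.288×10⁻⁵ mol.
Photons that must be absorbed: 3.288×10⁻⁵ / 0.16 = 2.055×10⁻⁴ mol.
Incident photons needed: 2.055×10⁻⁴ / 0.483 = 4.255×10⁻⁴ mol.

4.3×10⁻⁴ einstein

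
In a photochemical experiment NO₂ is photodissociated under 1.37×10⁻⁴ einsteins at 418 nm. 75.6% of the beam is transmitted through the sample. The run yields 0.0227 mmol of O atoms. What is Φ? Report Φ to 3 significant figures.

Φ = 0.679

Product: 0.0227 mmol = 2.27×10⁻⁵ mol.
Fraction absorbed: 1 − 75.6/100 = 0.2440.
Photons absorbed: 0.2440 × 1.37×10⁻⁴ = 3.343×10⁻⁵ mol.
Φ = 2.27×10⁻⁵ mol / 3.343×10⁻⁵ mol photons = 0.679.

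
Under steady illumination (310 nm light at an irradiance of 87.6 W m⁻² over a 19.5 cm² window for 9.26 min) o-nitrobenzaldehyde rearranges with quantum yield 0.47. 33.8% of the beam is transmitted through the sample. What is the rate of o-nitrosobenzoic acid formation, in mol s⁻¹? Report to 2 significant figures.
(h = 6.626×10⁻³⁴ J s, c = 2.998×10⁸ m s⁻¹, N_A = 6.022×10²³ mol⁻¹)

Photon energy at 310 nm: hc/λ = (6.626×10⁻³⁴)(2.998×10⁸)/(310×10⁻⁹) = 6.408×10⁻¹⁹ J.
Energy delivered: (87.6 W m⁻²)(19.5×10⁻⁴ m²)(555.6 s) = 94.91 J.
Photons incident: 94.91 / 6.408×10⁻¹⁹ = 1.481×10²⁰, i.e. 1.481×10²⁰/6.022×10²³ = 2.459×10⁻⁴ mol.
Fraction absorbed: 1 − 33.8/100 = 0.6620.
Photons absorbed: 0.6620 × 2.459×10⁻⁴ = 1.628×10⁻⁴ mol.
Product formed: 0.47 × 1.628×10⁻⁴ = 7.652×10⁻⁵ mol.
Rate: 7.652×10⁻⁵ / 555.6 s = 1.4×10⁻⁷ mol s⁻¹.

1.4×10⁻⁷ mol s⁻¹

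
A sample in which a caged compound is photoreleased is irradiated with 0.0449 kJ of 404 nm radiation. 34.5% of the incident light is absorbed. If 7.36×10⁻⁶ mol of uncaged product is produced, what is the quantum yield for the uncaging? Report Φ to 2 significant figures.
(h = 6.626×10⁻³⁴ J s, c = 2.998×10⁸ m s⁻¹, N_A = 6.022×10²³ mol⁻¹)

Photon energy at 404 nm: hc/λ = (6.626×10⁻³⁴)(2.998×10⁸)/(404×10⁻⁹) = 4.917×10⁻¹⁹ J.
Incident energy: 0.0449 kJ = 44.9 J.
Photons incident: 44.9 / 4.917×10⁻¹⁹ = 9.132×10¹⁹, i.e. 9.132×10¹⁹/6.022×10²³ = 1.516×10⁻⁴ mol.
Photons absorbed: 0.345 × 1.516×10⁻⁴ = 5.230×10⁻⁵ mol.
Φ = 7.36×10⁻⁶ mol / 5.230×10⁻⁵ mol photons = 0.14.

Φ = 0.14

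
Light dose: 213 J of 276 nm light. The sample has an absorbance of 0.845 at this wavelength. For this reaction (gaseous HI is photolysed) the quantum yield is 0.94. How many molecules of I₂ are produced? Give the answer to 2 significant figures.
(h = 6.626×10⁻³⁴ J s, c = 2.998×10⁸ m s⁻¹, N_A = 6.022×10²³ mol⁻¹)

Photon energy at 276 nm: hc/λ = (6.626×10⁻³⁴)(2.998×10⁸)/(276×10⁻⁹) = 7.197×10⁻¹⁹ J.
Photons incident: 213 / 7.197×10⁻¹⁹ = 2.960×10²⁰, i.e. 2.960×10²⁰/6.022×10²³ = 4.915×10⁻⁴ mol.
Fraction absorbed: 1 − 10^(−0.845) = 0.8571.
Photons absorbed: 0.8571 × 4.915×10⁻⁴ = 4.213×10⁻⁴ mol.
Product: Φ × n_abs = 0.94 × 4.213×10⁻⁴ = 3.960×10⁻⁴ mol.
As a count: 3.960×10⁻⁴ × 6.022×10²³ = 2.4×10²⁰.

2.4×10²⁰ molecules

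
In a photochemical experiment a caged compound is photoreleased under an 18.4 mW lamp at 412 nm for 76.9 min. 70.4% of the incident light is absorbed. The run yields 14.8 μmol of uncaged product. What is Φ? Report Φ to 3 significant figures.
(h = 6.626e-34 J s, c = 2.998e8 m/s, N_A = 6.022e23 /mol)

Φ = 0.0719

Product: 14.8 μmol = 1.48e-5 mol.
Photon energy at 412 nm: hc/λ = (6.626e-34)(2.998e8)/(412e-9) = 4.822e-19 J.
Energy delivered: (18.4 mW)(4614 s) = 84.90 J.
Photons incident: 84.90 / 4.822e-19 = 1.761e20, i.e. 1.761e20/6.022e23 = 2.924e-4 mol.
Photons absorbed: 0.704 × 2.924e-4 = 2.058e-4 mol.
Φ = 1.48e-5 mol / 2.058e-4 mol photons = 0.0719.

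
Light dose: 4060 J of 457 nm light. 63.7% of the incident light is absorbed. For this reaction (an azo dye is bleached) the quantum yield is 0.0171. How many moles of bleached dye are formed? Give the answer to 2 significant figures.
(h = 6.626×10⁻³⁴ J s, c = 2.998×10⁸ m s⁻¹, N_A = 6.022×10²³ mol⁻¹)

Photon energy at 457 nm: hc/λ = (6.626×10⁻³⁴)(2.998×10⁸)/(457×10⁻⁹) = 4.347×10⁻¹⁹ J.
Photons incident: 4060 / 4.347×10⁻¹⁹ = 9.340×10²¹, i.e. 9.340×10²¹/6.022×10²³ = 0.01551 mol.
Photons absorbed: 0.637 × 0.01551 = 0.009880 mol.
Product: Φ × n_abs = 0.0171 × 0.009880 = 1.689×10⁻⁴ mol.

1.7×10⁻⁴ mol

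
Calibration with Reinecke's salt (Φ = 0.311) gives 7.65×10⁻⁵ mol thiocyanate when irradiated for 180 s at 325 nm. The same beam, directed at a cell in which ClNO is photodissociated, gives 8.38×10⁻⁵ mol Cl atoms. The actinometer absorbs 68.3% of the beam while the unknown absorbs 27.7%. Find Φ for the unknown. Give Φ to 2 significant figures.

Photons absorbed by the actinometer: 7.65×10⁻⁵ / 0.311 = 2.460×10⁻⁴ mol.
Incident flux: 2.460×10⁻⁴ / 0.683 = 3.602×10⁻⁴ einstein.
Absorbed by unknown: 0.277 × 3.602×10⁻⁴ = 9.978×10⁻⁵ mol.
Φ(unknown) = 8.38×10⁻⁵ / 9.978×10⁻⁵ = 0.84.

Φ = 0.84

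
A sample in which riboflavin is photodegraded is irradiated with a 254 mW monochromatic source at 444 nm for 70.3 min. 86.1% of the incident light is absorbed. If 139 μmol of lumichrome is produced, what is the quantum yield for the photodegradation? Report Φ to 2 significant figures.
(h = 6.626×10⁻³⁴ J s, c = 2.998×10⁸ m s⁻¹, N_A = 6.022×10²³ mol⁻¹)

Product: 139 μmol = 1.39×10⁻⁴ mol.
Photon energy at 444 nm: hc/λ = (6.626×10⁻³⁴)(2.998×10⁸)/(444×10⁻⁹) = 4.474×10⁻¹⁹ J.
Energy delivered: (254 mW)(4218 s) = 1071 J.
Photons incident: 1071 / 4.474×10⁻¹⁹ = 2.394×10²¹, i.e. 2.394×10²¹/6.022×10²³ = 0.003975 mol.
Photons absorbed: 0.861 × 0.003975 = 0.003422 mol.
Φ = 1.39×10⁻⁴ mol / 0.003422 mol photons = 0.041.

Φ = 0.041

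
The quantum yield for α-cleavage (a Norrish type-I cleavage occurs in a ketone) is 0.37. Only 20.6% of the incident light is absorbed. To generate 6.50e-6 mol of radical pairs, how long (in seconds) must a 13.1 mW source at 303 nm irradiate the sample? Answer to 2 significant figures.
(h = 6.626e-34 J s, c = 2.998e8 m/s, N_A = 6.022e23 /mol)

t ≈ 2600 s

Photons that must be absorbed: 6.50e-6 / 0.37 = 1.757e-5 mol.
Incident photons needed: 1.757e-5 / 0.206 = 8.529e-5 mol.
Photon energy: hc/λ = 6.556e-19 J; per mole, 3.948e5 J mol⁻¹.
Energy required: 8.529e-5 × 3.948e5 = 33.67 J.
Time: 33.67 J / 0.0131 W = 2600 s.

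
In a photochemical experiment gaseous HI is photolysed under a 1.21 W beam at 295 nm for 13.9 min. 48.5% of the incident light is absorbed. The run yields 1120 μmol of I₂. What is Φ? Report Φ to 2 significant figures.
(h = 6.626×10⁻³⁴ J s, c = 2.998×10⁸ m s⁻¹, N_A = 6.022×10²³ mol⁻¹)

Product: 1120 μmol = 0.00112 mol.
Photon energy at 295 nm: hc/λ = (6.626×10⁻³⁴)(2.998×10⁸)/(295×10⁻⁹) = 6.734×10⁻¹⁹ J.
Energy delivered: (1.21 W)(834 s) = 1009 J.
Photons incident: 1009 / 6.734×10⁻¹⁹ = 1.498×10²¹, i.e. 1.498×10²¹/6.022×10²³ = 0.002488 mol.
Photons absorbed: 0.485 × 0.002488 = 0.001207 mol.
Φ = 0.00112 mol / 0.001207 mol photons = 0.93.

Φ = 0.93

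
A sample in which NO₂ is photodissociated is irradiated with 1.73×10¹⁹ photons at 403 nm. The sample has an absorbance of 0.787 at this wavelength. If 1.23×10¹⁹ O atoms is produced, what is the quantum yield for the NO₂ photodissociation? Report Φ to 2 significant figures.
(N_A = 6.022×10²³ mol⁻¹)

Product: 1.23×10¹⁹ / 6.022×10²³ = 2.043×10⁻⁵ mol.
Moles of photons: 1.73×10¹⁹ / 6.022×10²³ = 2.873×10⁻⁵ mol.
Fraction absorbed: 1 − 10^(−0.787) = 0.8367.
Photons absorbed: 0.8367 × 2.873×10⁻⁵ = 2.404×10⁻⁵ mol.
Φ = 2.043×10⁻⁵ mol / 2.404×10⁻⁵ mol photons = 0.85.

Φ = 0.85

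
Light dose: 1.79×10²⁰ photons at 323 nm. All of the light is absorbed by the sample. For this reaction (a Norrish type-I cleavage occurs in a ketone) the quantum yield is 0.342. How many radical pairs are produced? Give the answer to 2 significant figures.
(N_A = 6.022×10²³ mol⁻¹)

Moles of photons: 1.79×10²⁰ / 6.022×10²³ = 2.972×10⁻⁴ mol.
Product: Φ × n_abs = 0.342 × 2.972×10⁻⁴ = 1.016×10⁻⁴ mol.
As a count: 1.016×10⁻⁴ × 6.022×10²³ = 6.1×10¹⁹.

6.1×10¹⁹ radical pairs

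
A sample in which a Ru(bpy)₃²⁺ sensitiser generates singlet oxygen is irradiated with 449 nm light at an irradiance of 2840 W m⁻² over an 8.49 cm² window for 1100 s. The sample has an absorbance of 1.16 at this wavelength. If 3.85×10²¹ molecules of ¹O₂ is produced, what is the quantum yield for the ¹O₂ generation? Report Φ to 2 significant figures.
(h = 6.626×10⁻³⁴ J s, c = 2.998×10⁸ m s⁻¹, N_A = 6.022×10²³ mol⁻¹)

Φ = 0.69

Product: 3.85×10²¹ / 6.022×10²³ = 0.006393 mol.
Photon energy at 449 nm: hc/λ = (6.626×10⁻³⁴)(2.998×10⁸)/(449×10⁻⁹) = 4.424×10⁻¹⁹ J.
Energy delivered: (2840 W m⁻²)(8.49×10⁻⁴ m²)(1100 s) = 2652 J.
Photons incident: 2652 / 4.424×10⁻¹⁹ = 5.995×10²¹, i.e. 5.995×10²¹/6.022×10²³ = 0.009955 mol.
Fraction absorbed: 1 − 10^(−1.16) = 0.9308.
Photons absorbed: 0.9308 × 0.009955 = 0.009266 mol.
Φ = 0.006393 mol / 0.009266 mol photons = 0.69.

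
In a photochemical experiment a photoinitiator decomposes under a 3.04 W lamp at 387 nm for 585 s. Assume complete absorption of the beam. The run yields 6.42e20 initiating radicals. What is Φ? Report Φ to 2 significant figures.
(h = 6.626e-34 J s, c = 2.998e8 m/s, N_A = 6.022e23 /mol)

Φ = 0.19

Product: 6.42e20 / 6.022e23 = 0.001066 mol.
Photon energy at 387 nm: hc/λ = (6.626e-34)(2.998e8)/(387e-9) = 5.133e-19 J.
Energy delivered: (3.04 W)(585 s) = 1778 J.
Photons incident: 1778 / 5.133e-19 = 3.464e21, i.e. 3.464e21/6.022e23 = 0.005752 mol.
Φ = 0.001066 mol / 0.005752 mol photons = 0.19.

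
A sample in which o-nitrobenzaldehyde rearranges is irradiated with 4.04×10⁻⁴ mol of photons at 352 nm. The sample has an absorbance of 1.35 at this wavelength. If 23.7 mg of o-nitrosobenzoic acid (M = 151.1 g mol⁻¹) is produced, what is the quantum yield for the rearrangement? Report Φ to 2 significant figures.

Product: 23.7 mg / 151.1 g mol⁻¹ = 1.568×10⁻⁴ mol.
Fraction absorbed: 1 − 10^(−1.35) = 0.9553.
Photons absorbed: 0.9553 × 4.04×10⁻⁴ = 3.859×10⁻⁴ mol.
Φ = 1.568×10⁻⁴ mol / 3.859×10⁻⁴ mol photons = 0.41.

Φ = 0.41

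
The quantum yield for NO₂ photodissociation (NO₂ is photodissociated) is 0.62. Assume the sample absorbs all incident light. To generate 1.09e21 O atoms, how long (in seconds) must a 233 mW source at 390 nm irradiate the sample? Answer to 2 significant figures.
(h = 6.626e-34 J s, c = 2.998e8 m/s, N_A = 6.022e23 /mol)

Product: 1.09e21 / 6.022e23 = 0.001810 mol.
Photons that must be absorbed: 0.001810 / 0.62 = 0.002919 mol.
Photon energy: hc/λ = 5.094e-19 J; per mole, 3.068e5 J mol⁻¹.
Energy required: 0.002919 × 3.068e5 = 895.5 J.
Time: 895.5 J / 0.233 W = 3800 s.

t ≈ 3800 s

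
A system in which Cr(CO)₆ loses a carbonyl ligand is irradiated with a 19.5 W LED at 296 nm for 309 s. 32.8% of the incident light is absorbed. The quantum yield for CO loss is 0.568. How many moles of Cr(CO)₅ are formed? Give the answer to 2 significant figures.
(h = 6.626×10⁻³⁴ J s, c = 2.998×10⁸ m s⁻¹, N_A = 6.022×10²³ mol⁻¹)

0.0028 mol

Photon energy at 296 nm: hc/λ = (6.626×10⁻³⁴)(2.998×10⁸)/(296×10⁻⁹) = 6.711×10⁻¹⁹ J.
Energy delivered: (19.5 W)(309 s) = 6026 J.
Photons incident: 6026 / 6.711×10⁻¹⁹ = 8.979×10²¹, i.e. 8.979×10²¹/6.022×10²³ = 0.01491 mol.
Photons absorbed: 0.328 × 0.01491 = 0.004890 mol.
Product: Φ × n_abs = 0.568 × 0.004890 = 0.002778 mol.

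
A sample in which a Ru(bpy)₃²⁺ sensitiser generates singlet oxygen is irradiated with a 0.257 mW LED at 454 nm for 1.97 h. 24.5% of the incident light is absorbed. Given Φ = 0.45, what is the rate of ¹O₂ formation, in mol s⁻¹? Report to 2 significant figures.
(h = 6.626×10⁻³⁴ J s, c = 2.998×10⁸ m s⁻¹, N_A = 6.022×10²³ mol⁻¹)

1.1×10⁻¹⁰ mol s⁻¹

Photon energy at 454 nm: hc/λ = (6.626×10⁻³⁴)(2.998×10⁸)/(454×10⁻⁹) = 4.375×10⁻¹⁹ J.
Energy delivered: (0.257 mW)(7092 s) = 1.823 J.
Photons incident: 1.823 / 4.375×10⁻¹⁹ = 4.167×10¹⁸, i.e. 4.167×10¹⁸/6.022×10²³ = 6.920×10⁻⁶ mol.
Photons absorbed: 0.245 × 6.920×10⁻⁶ = 1.695×10⁻⁶ mol.
Product formed: 0.45 × 1.695×10⁻⁶ = 7.628×10⁻⁷ mol.
Rate: 7.628×10⁻⁷ / 7092 s = 1.1×10⁻¹⁰ mol s⁻¹.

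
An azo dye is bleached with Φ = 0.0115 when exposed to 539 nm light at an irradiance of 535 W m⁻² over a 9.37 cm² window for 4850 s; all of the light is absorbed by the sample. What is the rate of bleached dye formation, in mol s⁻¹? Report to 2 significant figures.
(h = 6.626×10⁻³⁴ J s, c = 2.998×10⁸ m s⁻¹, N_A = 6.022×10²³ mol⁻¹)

Photon energy at 539 nm: hc/λ = (6.626×10⁻³⁴)(2.998×10⁸)/(539×10⁻⁹) = 3.685×10⁻¹⁹ J.
Energy delivered: (535 W m⁻²)(9.37×10⁻⁴ m²)(4850 s) = 2431 J.
Photons incident: 2431 / 3.685×10⁻¹⁹ = 6.597×10²¹, i.e. 6.597×10²¹/6.022×10²³ = 0.01095 mol.
Product formed: 0.0115 × 0.01095 = 1.259×10⁻⁴ mol.
Rate: 1.259×10⁻⁴ / 4850 s = 2.6×10⁻⁸ mol s⁻¹.

2.6×10⁻⁸ mol s⁻¹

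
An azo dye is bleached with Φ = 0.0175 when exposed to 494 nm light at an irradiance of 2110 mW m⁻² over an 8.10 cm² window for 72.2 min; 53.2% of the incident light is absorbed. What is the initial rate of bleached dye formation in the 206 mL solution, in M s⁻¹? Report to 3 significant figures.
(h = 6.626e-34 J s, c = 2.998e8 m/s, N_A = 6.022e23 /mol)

Photon energy at 494 nm: hc/λ = (6.626e-34)(2.998e8)/(494e-9) = 4.021e-19 J.
Energy delivered: (2110 mW m⁻²)(8.10e-4 m²)(4332 s) = 7.404 J.
Photons incident: 7.404 / 4.021e-19 = 1.841e19, i.e. 1.841e19/6.022e23 = 3.057e-5 mol.
Photons absorbed: 0.532 × 3.057e-5 = 1.626e-5 mol.
Product formed: 0.0175 × 1.626e-5 = 2.846e-7 mol.
Rate: 2.846e-7 mol / (4332 s × 0.206 L) = 3.19e-10 M s⁻¹.

3.19e-10 M s⁻¹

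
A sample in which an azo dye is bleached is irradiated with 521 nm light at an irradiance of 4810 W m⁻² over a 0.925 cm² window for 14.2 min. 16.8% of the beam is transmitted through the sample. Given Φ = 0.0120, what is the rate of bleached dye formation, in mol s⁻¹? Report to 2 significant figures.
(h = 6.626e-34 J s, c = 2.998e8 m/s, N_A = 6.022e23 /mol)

1.9e-8 mol s⁻¹

Photon energy at 521 nm: hc/λ = (6.626e-34)(2.998e8)/(521e-9) = 3.813e-19 J.
Energy delivered: (4810 W m⁻²)(0.925e-4 m²)(852 s) = 379.1 J.
Photons incident: 379.1 / 3.813e-19 = 9.942e20, i.e. 9.942e20/6.022e23 = 0.001651 mol.
Fraction absorbed: 1 − 16.8/100 = 0.8320.
Photons absorbed: 0.8320 × 0.001651 = 0.001374 mol.
Product formed: 0.0120 × 0.001374 = 1.649e-5 mol.
Rate: 1.649e-5 / 852 s = 1.9e-8 mol s⁻¹.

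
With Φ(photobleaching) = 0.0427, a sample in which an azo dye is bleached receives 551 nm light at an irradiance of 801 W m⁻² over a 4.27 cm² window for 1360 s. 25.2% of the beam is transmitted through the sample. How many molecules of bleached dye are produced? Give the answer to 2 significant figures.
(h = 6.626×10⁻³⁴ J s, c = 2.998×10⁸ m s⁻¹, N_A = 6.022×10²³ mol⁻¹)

Photon energy at 551 nm: hc/λ = (6.626×10⁻³⁴)(2.998×10⁸)/(551×10⁻⁹) = 3.605×10⁻¹⁹ J.
Energy delivered: (801 W m⁻²)(4.27×10⁻⁴ m²)(1360 s) = 465.2 J.
Photons incident: 465.2 / 3.605×10⁻¹⁹ = 1.290×10²¹, i.e. 1.290×10²¹/6.022×10²³ = 0.002142 mol.
Fraction absorbed: 1 − 25.2/100 = 0.7480.
Photons absorbed: 0.7480 × 0.002142 = 0.001602 mol.
Product: Φ × n_abs = 0.0427 × 0.001602 = 6.841×10⁻⁵ mol.
As a count: 6.841×10⁻⁵ × 6.022×10²³ = 4.1×10¹⁹.

4.1×10¹⁹ molecules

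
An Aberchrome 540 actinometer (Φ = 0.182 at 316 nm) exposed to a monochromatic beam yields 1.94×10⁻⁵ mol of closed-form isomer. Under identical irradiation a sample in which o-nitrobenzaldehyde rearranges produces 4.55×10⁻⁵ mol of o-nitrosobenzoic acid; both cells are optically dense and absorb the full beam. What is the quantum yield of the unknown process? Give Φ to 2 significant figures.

Photons absorbed by the actinometer: 1.94×10⁻⁵ / 0.182 = 1.066×10⁻⁴ mol.
Φ(unknown) = 4.55×10⁻⁵ / 1.066×10⁻⁴ = 0.43.

Φ = 0.43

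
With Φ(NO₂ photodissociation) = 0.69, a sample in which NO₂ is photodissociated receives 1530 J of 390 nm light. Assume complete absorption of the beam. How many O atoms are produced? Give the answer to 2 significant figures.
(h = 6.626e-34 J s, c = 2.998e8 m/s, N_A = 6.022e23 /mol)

Photon energy at 390 nm: hc/λ = (6.626e-34)(2.998e8)/(390e-9) = 5.094e-19 J.
Photons incident: 1530 / 5.094e-19 = 3.004e21, i.e. 3.004e21/6.022e23 = 0.004988 mol.
Product: Φ × n_abs = 0.69 × 0.004988 = 0.003442 mol.
As a count: 0.003442 × 6.022e23 = 2.1e21.

2.1e21 atoms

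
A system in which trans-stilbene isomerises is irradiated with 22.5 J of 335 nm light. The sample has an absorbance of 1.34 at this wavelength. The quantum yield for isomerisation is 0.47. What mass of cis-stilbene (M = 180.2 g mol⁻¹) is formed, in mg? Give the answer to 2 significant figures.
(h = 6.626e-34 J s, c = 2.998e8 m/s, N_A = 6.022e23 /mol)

5.1 mg

Photon energy at 335 nm: hc/λ = (6.626e-34)(2.998e8)/(335e-9) = 5.930e-19 J.
Photons incident: 22.5 / 5.930e-19 = 3.794e19, i.e. 3.794e19/6.022e23 = 6.300e-5 mol.
Fraction absorbed: 1 − 10^(−1.34) = 0.9543.
Photons absorbed: 0.9543 × 6.300e-5 = 6.012e-5 mol.
Product: Φ × n_abs = 0.47 × 6.012e-5 = 2.826e-5 mol.
Mass: 2.826e-5 × 180.2 = 0.005092 g = 5.1 mg.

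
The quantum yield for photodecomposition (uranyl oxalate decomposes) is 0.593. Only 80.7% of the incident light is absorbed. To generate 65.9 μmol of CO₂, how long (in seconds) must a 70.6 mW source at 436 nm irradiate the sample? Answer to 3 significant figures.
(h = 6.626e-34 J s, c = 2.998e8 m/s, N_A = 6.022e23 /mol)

Product: 65.9 μmol = 6.59e-5 mol.
Photons that must be absorbed: 6.59e-5 / 0.593 = 1.111e-4 mol.
Incident photons needed: 1.111e-4 / 0.807 = 1.377e-4 mol.
Photon energy: hc/λ = 4.556e-19 J; per mole, 2.744e5 J mol⁻¹.
Energy required: 1.377e-4 × 2.744e5 = 37.78 J.
Time: 37.78 J / 0.0706 W = 535 s.

t ≈ 535 s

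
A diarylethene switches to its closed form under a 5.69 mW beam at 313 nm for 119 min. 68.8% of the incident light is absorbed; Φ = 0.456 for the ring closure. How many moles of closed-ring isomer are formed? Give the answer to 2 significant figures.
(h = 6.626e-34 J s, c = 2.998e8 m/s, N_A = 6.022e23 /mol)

Photon energy at 313 nm: hc/λ = (6.626e-34)(2.998e8)/(313e-9) = 6.347e-19 J.
Energy delivered: (5.69 mW)(7140 s) = 40.63 J.
Photons incident: 40.63 / 6.347e-19 = 6.401e19, i.e. 6.401e19/6.022e23 = 1.063e-4 mol.
Photons absorbed: 0.688 × 1.063e-4 = 7.313e-5 mol.
Product: Φ × n_abs = 0.456 × 7.313e-5 = 3.335e-5 mol.

3.3e-5 mol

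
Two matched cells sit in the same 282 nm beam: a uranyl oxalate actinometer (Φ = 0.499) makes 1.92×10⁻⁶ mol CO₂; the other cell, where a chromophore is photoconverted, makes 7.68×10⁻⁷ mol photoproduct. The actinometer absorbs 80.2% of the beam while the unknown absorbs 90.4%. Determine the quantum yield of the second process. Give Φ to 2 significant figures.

Photons absorbed by the actinometer: 1.92×10⁻⁶ / 0.499 = 3.848×10⁻⁶ mol.
Incident flux: 3.848×10⁻⁶ / 0.802 = 4.798×10⁻⁶ einstein.
Absorbed by unknown: 0.904 × 4.798×10⁻⁶ = 4.337×10⁻⁶ mol.
Φ(unknown) = 7.68×10⁻⁷ / 4.337×10⁻⁶ = 0.18.

Φ = 0.18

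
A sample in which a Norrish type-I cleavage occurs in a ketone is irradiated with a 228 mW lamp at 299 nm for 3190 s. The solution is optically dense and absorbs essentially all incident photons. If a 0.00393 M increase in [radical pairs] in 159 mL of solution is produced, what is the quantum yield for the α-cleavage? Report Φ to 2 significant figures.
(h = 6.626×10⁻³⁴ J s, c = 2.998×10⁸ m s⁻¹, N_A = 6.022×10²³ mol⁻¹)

Product: (0.00393 M)(0.159 L) = 6.249×10⁻⁴ mol.
Photon energy at 299 nm: hc/λ = (6.626×10⁻³⁴)(2.998×10⁸)/(299×10⁻⁹) = 6.644×10⁻¹⁹ J.
Energy delivered: (228 mW)(3190 s) = 727.3 J.
Photons incident: 727.3 / 6.644×10⁻¹⁹ = 1.095×10²¹, i.e. 1.095×10²¹/6.022×10²³ = 0.001818 mol.
Φ = 6.249×10⁻⁴ mol / 0.001818 mol photons = 0.34.

Φ = 0.34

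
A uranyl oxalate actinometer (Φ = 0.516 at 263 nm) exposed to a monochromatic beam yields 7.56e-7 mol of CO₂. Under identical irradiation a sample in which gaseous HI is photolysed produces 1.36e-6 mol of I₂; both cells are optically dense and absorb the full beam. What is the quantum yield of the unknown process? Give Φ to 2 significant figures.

Photons absorbed by the actinometer: 7.56e-7 / 0.516 = 1.465e-6 mol.
Φ(unknown) = 1.36e-6 / 1.465e-6 = 0.93.

Φ = 0.93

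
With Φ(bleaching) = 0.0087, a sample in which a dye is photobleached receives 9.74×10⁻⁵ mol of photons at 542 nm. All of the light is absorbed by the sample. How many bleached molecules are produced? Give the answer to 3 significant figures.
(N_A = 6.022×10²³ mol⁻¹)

5.10×10¹⁷ bleached molecules

Product: Φ × n_abs = 0.0087 × 9.74×10⁻⁵ = 8.474×10⁻⁷ mol.
As a count: 8.474×10⁻⁷ × 6.022×10²³ = 5.10×10¹⁷.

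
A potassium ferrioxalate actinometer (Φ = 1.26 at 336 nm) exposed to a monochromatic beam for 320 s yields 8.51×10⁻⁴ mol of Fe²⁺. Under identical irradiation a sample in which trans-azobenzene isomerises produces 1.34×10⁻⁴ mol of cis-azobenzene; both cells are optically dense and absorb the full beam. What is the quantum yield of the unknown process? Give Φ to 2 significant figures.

Photons absorbed by the actinometer: 8.51×10⁻⁴ / 1.26 = 6.754×10⁻⁴ mol.
Φ(unknown) = 1.34×10⁻⁴ / 6.754×10⁻⁴ = 0.20.

Φ = 0.20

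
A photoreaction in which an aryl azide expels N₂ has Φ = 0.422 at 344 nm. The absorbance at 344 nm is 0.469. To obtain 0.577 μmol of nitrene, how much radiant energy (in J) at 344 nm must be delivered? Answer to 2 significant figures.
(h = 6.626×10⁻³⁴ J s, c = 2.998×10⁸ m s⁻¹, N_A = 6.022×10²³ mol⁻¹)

Product: 0.577 μmol = 5.77×10⁻⁷ mol.
Photons that must be absorbed: 5.77×10⁻⁷ / 0.422 = 1.367×10⁻⁶ mol.
Fraction absorbed: 1 − 10^(−0.469) = 0.6604.
Incident photons needed: 1.367×10⁻⁶ / 0.6604 = 2.070×10⁻⁶ mol.
Photon energy: hc/λ = 5.775×10⁻¹⁹ J; per mole, 3.478×10⁵ J mol⁻¹.
Energy required: 2.070×10⁻⁶ × 3.478×10⁵ = 0.72 J.

0.72 J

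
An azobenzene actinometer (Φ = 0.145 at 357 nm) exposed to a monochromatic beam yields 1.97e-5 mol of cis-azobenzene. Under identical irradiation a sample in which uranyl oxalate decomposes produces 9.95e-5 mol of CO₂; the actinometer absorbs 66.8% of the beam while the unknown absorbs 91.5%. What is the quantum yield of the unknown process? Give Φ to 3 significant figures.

Photons absorbed by the actinometer: 1.97e-5 / 0.145 = 1.359e-4 mol.
Incident flux: 1.359e-4 / 0.668 = 2.034e-4 einstein.
Absorbed by unknown: 0.915 × 2.034e-4 = 1.861e-4 mol.
Φ(unknown) = 9.95e-5 / 1.861e-4 = 0.535.

Φ = 0.535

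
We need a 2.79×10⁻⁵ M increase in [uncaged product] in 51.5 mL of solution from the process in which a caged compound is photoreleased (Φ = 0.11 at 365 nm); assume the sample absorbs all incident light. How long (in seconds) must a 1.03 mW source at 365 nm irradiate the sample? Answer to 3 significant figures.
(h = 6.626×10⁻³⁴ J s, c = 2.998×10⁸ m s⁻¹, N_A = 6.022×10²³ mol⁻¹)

t ≈ 4160 s

Product: (2.79×10⁻⁵ M)(0.0515 L) = 1.437×10⁻⁶ mol.
Photons that must be absorbed: 1.437×10⁻⁶ / 0.11 = 1.306×10⁻⁵ mol.
Photon energy: hc/λ = 5.442×10⁻¹⁹ J; per mole, 3.277×10⁵ J mol⁻¹.
Energy required: 1.306×10⁻⁵ × 3.277×10⁵ = 4.280 J.
Time: 4.280 J / 0.00103 W = 4160 s.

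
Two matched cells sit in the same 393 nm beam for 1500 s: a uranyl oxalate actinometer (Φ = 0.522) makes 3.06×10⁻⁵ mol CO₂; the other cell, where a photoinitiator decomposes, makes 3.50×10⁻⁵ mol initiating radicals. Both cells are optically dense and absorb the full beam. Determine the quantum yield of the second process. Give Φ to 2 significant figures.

Φ = 0.60

Photons absorbed by the actinometer: 3.06×10⁻⁵ / 0.522 = 5.862×10⁻⁵ mol.
Φ(unknown) = 3.50×10⁻⁵ / 5.862×10⁻⁵ = 0.60.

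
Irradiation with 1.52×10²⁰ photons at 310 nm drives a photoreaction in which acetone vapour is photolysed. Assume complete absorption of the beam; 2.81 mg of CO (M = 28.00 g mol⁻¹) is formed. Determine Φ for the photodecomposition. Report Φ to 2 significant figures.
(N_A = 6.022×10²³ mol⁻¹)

Φ = 0.40

Product: 2.81 mg / 28.00 g mol⁻¹ = 1.004×10⁻⁴ mol.
Moles of photons: 1.52×10²⁰ / 6.022×10²³ = 2.524×10⁻⁴ mol.
Φ = 1.004×10⁻⁴ mol / 2.524×10⁻⁴ mol photons = 0.40.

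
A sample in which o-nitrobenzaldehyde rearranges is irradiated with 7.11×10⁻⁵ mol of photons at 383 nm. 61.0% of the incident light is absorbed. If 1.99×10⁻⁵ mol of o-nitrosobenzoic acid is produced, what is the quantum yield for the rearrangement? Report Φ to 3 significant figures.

Photons absorbed: 0.610 × 7.11×10⁻⁵ = 4.337×10⁻⁵ mol.
Φ = 1.99×10⁻⁵ mol / 4.337×10⁻⁵ mol photons = 0.459.

Φ = 0.459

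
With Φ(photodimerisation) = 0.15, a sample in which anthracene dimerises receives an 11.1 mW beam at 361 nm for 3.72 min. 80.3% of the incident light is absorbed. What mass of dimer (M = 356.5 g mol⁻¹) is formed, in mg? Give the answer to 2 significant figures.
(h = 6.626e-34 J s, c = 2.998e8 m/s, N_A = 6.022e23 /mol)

0.32 mg

Photon energy at 361 nm: hc/λ = (6.626e-34)(2.998e8)/(361e-9) = 5.503e-19 J.
Energy delivered: (11.1 mW)(223.2 s) = 2.478 J.
Photons incident: 2.478 / 5.503e-19 = 4.503e18, i.e. 4.503e18/6.022e23 = 7.478e-6 mol.
Photons absorbed: 0.803 × 7.478e-6 = 6.005e-6 mol.
Product: Φ × n_abs = 0.15 × 6.005e-6 = 9.008e-7 mol.
Mass: 9.008e-7 × 356.5 = 3.211e-4 g = 0.32 mg.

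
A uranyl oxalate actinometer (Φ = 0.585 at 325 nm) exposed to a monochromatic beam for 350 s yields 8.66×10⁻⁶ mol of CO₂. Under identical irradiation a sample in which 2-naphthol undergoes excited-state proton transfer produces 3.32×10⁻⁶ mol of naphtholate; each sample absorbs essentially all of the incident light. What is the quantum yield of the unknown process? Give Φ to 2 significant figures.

Photons absorbed by the actinometer: 8.66×10⁻⁶ / 0.585 = 1.480×10⁻⁵ mol.
Φ(unknown) = 3.32×10⁻⁶ / 1.480×10⁻⁵ = 0.22.

Φ = 0.22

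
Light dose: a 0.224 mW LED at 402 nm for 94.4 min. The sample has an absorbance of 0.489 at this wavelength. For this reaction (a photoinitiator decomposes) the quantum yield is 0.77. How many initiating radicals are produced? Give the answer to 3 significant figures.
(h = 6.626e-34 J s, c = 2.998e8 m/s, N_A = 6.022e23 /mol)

1.34e18 initiating radicals

Photon energy at 402 nm: hc/λ = (6.626e-34)(2.998e8)/(402e-9) = 4.941e-19 J.
Energy delivered: (0.224 mW)(5664 s) = 1.269 J.
Photons incident: 1.269 / 4.941e-19 = 2.568e18, i.e. 2.568e18/6.022e23 = 4.264e-6 mol.
Fraction absorbed: 1 − 10^(−0.489) = 0.6757.
Photons absorbed: 0.6757 × 4.264e-6 = 2.881e-6 mol.
Product: Φ × n_abs = 0.77 × 2.881e-6 = 2.218e-6 mol.
As a count: 2.218e-6 × 6.022e23 = 1.34e18.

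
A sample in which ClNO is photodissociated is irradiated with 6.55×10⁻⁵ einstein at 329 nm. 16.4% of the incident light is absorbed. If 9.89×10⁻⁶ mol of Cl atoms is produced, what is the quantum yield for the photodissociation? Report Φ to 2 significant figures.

Φ = 0.92

Photons absorbed: 0.164 × 6.55×10⁻⁵ = 1.074×10⁻⁵ mol.
Φ = 9.89×10⁻⁶ mol / 1.074×10⁻⁵ mol photons = 0.92.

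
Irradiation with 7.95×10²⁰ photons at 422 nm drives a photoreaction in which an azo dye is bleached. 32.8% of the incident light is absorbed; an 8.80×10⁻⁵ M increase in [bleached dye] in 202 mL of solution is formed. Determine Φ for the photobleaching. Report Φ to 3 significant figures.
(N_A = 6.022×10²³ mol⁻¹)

Product: (8.80×10⁻⁵ M)(0.202 L) = 1.778×10⁻⁵ mol.
Moles of photons: 7.95×10²⁰ / 6.022×10²³ = 0.001320 mol.
Photons absorbed: 0.328 × 0.001320 = 4.330×10⁻⁴ mol.
Φ = 1.778×10⁻⁵ mol / 4.330×10⁻⁴ mol photons = 0.0411.

Φ = 0.0411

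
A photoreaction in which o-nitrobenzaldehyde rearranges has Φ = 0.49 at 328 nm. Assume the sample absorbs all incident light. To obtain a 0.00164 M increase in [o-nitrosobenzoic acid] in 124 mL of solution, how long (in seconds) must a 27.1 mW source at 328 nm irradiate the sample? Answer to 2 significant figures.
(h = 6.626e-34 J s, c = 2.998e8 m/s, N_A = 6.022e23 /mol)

Product: (0.00164 M)(0.124 L) = 2.034e-4 mol.
Photons that must be absorbed: 2.034e-4 / 0.49 = 4.151e-4 mol.
Photon energy: hc/λ = 6.056e-19 J; per mole, 3.647e5 J mol⁻¹.
Energy required: 4.151e-4 × 3.647e5 = 151.4 J.
Time: 151.4 J / 0.0271 W = 5600 s.

t ≈ 5600 s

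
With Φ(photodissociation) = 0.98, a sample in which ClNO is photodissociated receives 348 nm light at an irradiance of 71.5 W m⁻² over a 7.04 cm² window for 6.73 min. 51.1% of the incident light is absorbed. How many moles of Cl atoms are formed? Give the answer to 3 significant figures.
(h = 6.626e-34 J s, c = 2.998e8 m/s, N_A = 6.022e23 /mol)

2.96e-5 mol

Photon energy at 348 nm: hc/λ = (6.626e-34)(2.998e8)/(348e-9) = 5.708e-19 J.
Energy delivered: (71.5 W m⁻²)(7.04e-4 m²)(403.8 s) = 20.33 J.
Photons incident: 20.33 / 5.708e-19 = 3.562e19, i.e. 3.562e19/6.022e23 = 5.915e-5 mol.
Photons absorbed: 0.511 × 5.915e-5 = 3.023e-5 mol.
Product: Φ × n_abs = 0.98 × 3.023e-5 = 2.963e-5 mol.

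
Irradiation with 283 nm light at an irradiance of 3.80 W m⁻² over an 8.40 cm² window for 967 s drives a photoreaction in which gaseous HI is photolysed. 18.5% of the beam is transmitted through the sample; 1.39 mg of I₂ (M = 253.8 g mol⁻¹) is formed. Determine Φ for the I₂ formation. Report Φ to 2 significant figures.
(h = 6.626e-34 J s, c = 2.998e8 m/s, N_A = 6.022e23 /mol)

Product: 1.39 mg / 253.8 g mol⁻¹ = 5.477e-6 mol.
Photon energy at 283 nm: hc/λ = (6.626e-34)(2.998e8)/(283e-9) = 7.019e-19 J.
Energy delivered: (3.80 W m⁻²)(8.40e-4 m²)(967 s) = 3.087 J.
Photons incident: 3.087 / 7.019e-19 = 4.398e18, i.e. 4.398e18/6.022e23 = 7.303e-6 mol.
Fraction absorbed: 1 − 18.5/100 = 0.8150.
Photons absorbed: 0.8150 × 7.303e-6 = 5.952e-6 mol.
Φ = 5.477e-6 mol / 5.952e-6 mol photons = 0.92.

Φ = 0.92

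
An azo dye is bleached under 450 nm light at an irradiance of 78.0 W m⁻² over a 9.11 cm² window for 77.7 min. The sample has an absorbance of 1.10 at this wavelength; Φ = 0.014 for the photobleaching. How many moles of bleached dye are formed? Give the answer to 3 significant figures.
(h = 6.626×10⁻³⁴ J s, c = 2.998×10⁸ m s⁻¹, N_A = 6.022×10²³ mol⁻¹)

1.61×10⁻⁵ mol

Photon energy at 450 nm: hc/λ = (6.626×10⁻³⁴)(2.998×10⁸)/(450×10⁻⁹) = 4.414×10⁻¹⁹ J.
Energy delivered: (78.0 W m⁻²)(9.11×10⁻⁴ m²)(4662 s) = 331.3 J.
Photons incident: 331.3 / 4.414×10⁻¹⁹ = 7.506×10²⁰, i.e. 7.506×10²⁰/6.022×10²³ = 0.001246 mol.
Fraction absorbed: 1 − 10^(−1.10) = 0.9206.
Photons absorbed: 0.9206 × 0.001246 = 0.001147 mol.
Product: Φ × n_abs = 0.014 × 0.001147 = 1.606×10⁻⁵ mol.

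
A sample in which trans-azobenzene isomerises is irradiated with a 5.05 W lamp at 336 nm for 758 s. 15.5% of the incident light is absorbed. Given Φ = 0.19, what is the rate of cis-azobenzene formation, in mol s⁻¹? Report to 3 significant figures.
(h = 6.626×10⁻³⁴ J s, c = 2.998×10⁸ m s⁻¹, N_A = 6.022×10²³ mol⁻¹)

4.18×10⁻⁷ mol s⁻¹

Photon energy at 336 nm: hc/λ = (6.626×10⁻³⁴)(2.998×10⁸)/(336×10⁻⁹) = 5.912×10⁻¹⁹ J.
Energy delivered: (5.05 W)(758 s) = 3828 J.
Photons incident: 3828 / 5.912×10⁻¹⁹ = 6.475×10²¹, i.e. 6.475×10²¹/6.022×10²³ = 0.01075 mol.
Photons absorbed: 0.155 × 0.01075 = 0.001666 mol.
Product formed: 0.19 × 0.001666 = 3.165×10⁻⁴ mol.
Rate: 3.165×10⁻⁴ / 758 s = 4.18×10⁻⁷ mol s⁻¹.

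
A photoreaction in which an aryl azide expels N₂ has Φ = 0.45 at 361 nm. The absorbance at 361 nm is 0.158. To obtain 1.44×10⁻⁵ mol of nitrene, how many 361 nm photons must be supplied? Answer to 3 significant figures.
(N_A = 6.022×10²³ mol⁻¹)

Photons that must be absorbed: 1.44×10⁻⁵ / 0.45 = 3.200×10⁻⁵ mol.
Fraction absorbed: 1 − 10^(−0.158) = 0.3050.
Incident photons needed: 3.200×10⁻⁵ / 0.3050 = 1.049×10⁻⁴ mol.
Photon count: 1.049×10⁻⁴ × 6.022×10²³ = 6.32×10¹⁹.

6.32×10¹⁹ photons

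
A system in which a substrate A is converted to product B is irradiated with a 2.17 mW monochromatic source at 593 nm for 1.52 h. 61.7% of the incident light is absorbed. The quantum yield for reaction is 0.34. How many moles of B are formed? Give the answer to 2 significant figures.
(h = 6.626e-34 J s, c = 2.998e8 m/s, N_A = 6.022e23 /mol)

Photon energy at 593 nm: hc/λ = (6.626e-34)(2.998e8)/(593e-9) = 3.350e-19 J.
Energy delivered: (2.17 mW)(5472 s) = 11.87 J.
Photons incident: 11.87 / 3.350e-19 = 3.543e19, i.e. 3.543e19/6.022e23 = 5.883e-5 mol.
Photons absorbed: 0.617 × 5.883e-5 = 3.630e-5 mol.
Product: Φ × n_abs = 0.34 × 3.630e-5 = 1.234e-5 mol.

1.2e-5 mol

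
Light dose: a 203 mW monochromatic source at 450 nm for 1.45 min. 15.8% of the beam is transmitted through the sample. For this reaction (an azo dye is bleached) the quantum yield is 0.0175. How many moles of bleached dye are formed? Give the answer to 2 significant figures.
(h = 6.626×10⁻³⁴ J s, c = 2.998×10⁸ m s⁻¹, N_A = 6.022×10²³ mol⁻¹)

Photon energy at 450 nm: hc/λ = (6.626×10⁻³⁴)(2.998×10⁸)/(450×10⁻⁹) = 4.414×10⁻¹⁹ J.
Energy delivered: (203 mW)(87 s) = 17.66 J.
Photons incident: 17.66 / 4.414×10⁻¹⁹ = 4.001×10¹⁹, i.e. 4.001×10¹⁹/6.022×10²³ = 6.644×10⁻⁵ mol.
Fraction absorbed: 1 − 15.8/100 = 0.8420.
Photons absorbed: 0.8420 × 6.644×10⁻⁵ = 5.594×10⁻⁵ mol.
Product: Φ × n_abs = 0.0175 × 5.594×10⁻⁵ = 9.790×10⁻⁷ mol.

9.8×10⁻⁷ mol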